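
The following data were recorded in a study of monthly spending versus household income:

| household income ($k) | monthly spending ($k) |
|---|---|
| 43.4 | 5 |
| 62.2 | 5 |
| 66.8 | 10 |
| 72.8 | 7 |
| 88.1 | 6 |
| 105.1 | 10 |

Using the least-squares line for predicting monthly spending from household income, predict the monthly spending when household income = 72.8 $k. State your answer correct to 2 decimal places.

n = 6, Σx = 438.4, Σy = 43, Σxy = 3285.2, Σx² = 34322.1
Sxx = Σx² − (Σx)²/n = 34322.1 − 32032.426667 = 2289.673333
Sxy = Σxy − (Σx)(Σy)/n = 3285.2 − 3141.866667 = 143.333333
b = Sxy/Sxx = 143.333333/2289.673333 = 0.062600
a = ȳ − b·x̄ = 7.166667 − 0.062600·73.066667 = 2.592700
ŷ(72.8) = a + b·72.8 = 2.592700 + 0.062600·72.8 = 7.149973

7.15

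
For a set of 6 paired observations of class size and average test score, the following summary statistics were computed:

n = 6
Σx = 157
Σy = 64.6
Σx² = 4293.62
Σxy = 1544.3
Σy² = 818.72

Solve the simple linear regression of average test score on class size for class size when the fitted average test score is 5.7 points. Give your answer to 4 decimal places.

Sxx = Σx² − (Σx)²/n = 4293.62 − 4108.166667 = 185.453333
Sxy = Σxy − (Σx)(Σy)/n = 1544.3 − 1690.366667 = -146.066667
b = Sxy/Sxx = -146.066667/185.453333 = -0.787620
a = ȳ − b·x̄ = 10.766667 − (-0.787620)·26.166667 = 31.376044
Set a + b·x = 5.7: x = (5.7 − 31.376044) / (-0.787620) = 32.599553

32.5996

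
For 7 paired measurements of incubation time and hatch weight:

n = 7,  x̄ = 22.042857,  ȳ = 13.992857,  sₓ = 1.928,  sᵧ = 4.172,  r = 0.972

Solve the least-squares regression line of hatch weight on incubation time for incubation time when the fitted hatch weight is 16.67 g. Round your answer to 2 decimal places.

b = r · sᵧ/sₓ = 0.972 · 4.172/1.928 = 2.103311
a = ȳ − b·x̄ = 13.992857 − 2.103311·22.042857 = -32.370131
Set a + b·x = 16.67: x = (16.67 − (-32.370131)) / 2.103311 = 23.315680

23.32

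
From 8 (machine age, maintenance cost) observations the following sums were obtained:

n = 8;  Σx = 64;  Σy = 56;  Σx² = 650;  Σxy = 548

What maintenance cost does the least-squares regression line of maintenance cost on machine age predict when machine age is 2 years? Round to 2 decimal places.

Sxx = Σx² − (Σx)²/n = 650 − 512 = 138
Sxy = Σxy − (Σx)(Σy)/n = 548 − 448 = 100
b = Sxy/Sxx = 100/138 = 0.724638
a = ȳ − b·x̄ = 7 − 0.724638·8 = 1.202899
ŷ(2) = a + b·2 = 1.202899 + 0.724638·2 = 2.652174

2.65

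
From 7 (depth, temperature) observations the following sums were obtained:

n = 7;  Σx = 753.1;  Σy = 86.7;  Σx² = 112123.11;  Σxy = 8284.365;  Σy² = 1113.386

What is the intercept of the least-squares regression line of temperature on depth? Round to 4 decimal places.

15.9949

Sxx = Σx² − (Σx)²/n = 112123.11 − 81022.801429 = 31100.308571
Sxy = Σxy − (Σx)(Σy)/n = 8284.365 − 9327.681429 = -1043.316429
b = Sxy/Sxx = -1043.316429/31100.308571 = -0.033547
a = ȳ − b·x̄ = 12.385714 − (-0.033547)·107.585714 = 15.994873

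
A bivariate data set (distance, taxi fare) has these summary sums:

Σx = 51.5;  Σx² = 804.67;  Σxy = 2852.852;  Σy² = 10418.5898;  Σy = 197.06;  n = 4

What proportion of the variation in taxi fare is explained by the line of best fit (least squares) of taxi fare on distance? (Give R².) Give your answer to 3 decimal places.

Sxx = Σx² − (Σx)²/n = 804.67 − 663.0625 = 141.6075
Sxy = Σxy − (Σx)(Σy)/n = 2852.852 − 2537.1475 = 315.7045
Syy = Σy² − (Σy)²/n = 10418.5898 − 9708.1609 = 710.4289
R² = Sxy²/(Sxx·Syy) = (315.7045)²/(141.6075·710.4289) = 0.990729

0.991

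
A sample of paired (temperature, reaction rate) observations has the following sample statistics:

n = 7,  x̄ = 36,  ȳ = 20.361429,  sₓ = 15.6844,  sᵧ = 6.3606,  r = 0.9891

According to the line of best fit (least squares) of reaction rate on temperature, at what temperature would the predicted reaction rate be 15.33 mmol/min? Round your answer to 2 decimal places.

b = r · sᵧ/sₓ = 0.9891 · 6.3606/15.6844 = 0.401116
a = ȳ − b·x̄ = 20.361429 − 0.401116·36 = 5.921240
Set a + b·x = 15.33: x = (15.33 − 5.921240) / 0.401116 = 23.456435

23.46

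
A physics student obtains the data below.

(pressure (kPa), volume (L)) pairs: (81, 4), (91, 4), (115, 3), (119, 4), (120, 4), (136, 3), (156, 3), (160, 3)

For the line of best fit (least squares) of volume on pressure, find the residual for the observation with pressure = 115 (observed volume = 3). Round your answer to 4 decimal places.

n = 8, Σx = 978, Σy = 28, Σxy = 3345, Σx² = 125060
Sxx = Σx² − (Σx)²/n = 125060 − 119560.5 = 5499.5
Sxy = Σxy − (Σx)(Σy)/n = 3345 − 3423 = -78
b = Sxy/Sxx = -78/5499.5 = -0.014183
a = ȳ − b·x̄ = 3.5 − (-0.014183)·122.25 = 5.233885
ŷ(115) = 5.233885 + (-0.014183)·115 = 3.602828
residual = y − ŷ = 3 − 3.602828 = -0.602828

-0.6028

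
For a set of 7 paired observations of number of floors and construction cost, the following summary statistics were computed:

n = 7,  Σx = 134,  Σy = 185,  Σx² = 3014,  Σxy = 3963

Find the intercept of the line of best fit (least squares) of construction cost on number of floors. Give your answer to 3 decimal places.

8.449

Sxx = Σx² − (Σx)²/n = 3014 − 2565.142857 = 448.857143
Sxy = Σxy − (Σx)(Σy)/n = 3963 − 3541.428571 = 421.571429
b = Sxy/Sxx = 421.571429/448.857143 = 0.939211
a = ȳ − b·x̄ = 26.428571 − 0.939211·19.142857 = 8.449395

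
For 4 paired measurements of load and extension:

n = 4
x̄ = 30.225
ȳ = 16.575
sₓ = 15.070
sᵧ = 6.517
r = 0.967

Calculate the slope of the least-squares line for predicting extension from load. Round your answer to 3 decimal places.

0.418

b = r · sᵧ/sₓ = 0.967 · 6.517/15.07 = 0.418178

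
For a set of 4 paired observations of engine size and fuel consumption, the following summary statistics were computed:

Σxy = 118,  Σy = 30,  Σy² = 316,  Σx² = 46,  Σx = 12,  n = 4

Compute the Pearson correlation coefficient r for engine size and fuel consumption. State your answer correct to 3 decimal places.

Sxx = Σx² − (Σx)²/n = 46 − 36 = 10
Sxy = Σxy − (Σx)(Σy)/n = 118 − 90 = 28
Syy = Σy² − (Σy)²/n = 316 − 225 = 91
r = Sxy/√(Sxx·Syy) = 28/√(910) = 28/30.166206 = 0.928191

0.928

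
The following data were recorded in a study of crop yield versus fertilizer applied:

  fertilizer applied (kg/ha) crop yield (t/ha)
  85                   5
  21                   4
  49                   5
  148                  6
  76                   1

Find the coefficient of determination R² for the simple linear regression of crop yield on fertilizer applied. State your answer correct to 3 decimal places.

0.119

n = 5, Σx = 379, Σy = 21, Σxy = 1718, Σx² = 37747, Σy² = 103
Sxx = Σx² − (Σx)²/n = 37747 − 28728.2 = 9018.8
Sxy = Σxy − (Σx)(Σy)/n = 1718 − 1591.8 = 126.2
Syy = Σy² − (Σy)²/n = 103 − 88.2 = 14.8
R² = Sxy²/(Sxx·Syy) = (126.2)²/(9018.8·14.8) = 0.119319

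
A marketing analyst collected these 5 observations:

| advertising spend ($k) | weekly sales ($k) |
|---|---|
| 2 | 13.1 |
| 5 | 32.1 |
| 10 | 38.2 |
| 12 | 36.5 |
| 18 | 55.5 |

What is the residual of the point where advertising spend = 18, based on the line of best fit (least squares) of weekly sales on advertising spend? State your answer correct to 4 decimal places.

n = 5, Σx = 47, Σy = 175.4, Σxy = 2005.7, Σx² = 597
Sxx = Σx² − (Σx)²/n = 597 − 441.8 = 155.2
Sxy = Σxy − (Σx)(Σy)/n = 2005.7 − 1648.76 = 356.94
b = Sxy/Sxx = 356.94/155.2 = 2.299871
a = ȳ − b·x̄ = 35.08 − 2.299871·9.4 = 13.461211
ŷ(18) = 13.461211 + 2.299871·18 = 54.858892
residual = y − ŷ = 55.5 − 54.858892 = 0.641108

0.6411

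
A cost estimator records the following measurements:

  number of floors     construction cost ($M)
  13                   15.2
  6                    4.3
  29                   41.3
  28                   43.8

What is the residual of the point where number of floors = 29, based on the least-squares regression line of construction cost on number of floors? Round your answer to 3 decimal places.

-1.951

n = 4, Σx = 76, Σy = 104.6, Σxy = 2647.5, Σx² = 1830
Sxx = Σx² − (Σx)²/n = 1830 − 1444 = 386
Sxy = Σxy − (Σx)(Σy)/n = 2647.5 − 1987.4 = 660.1
b = Sxy/Sxx = 660.1/386 = 1.710104
a = ȳ − b·x̄ = 26.15 − 1.710104·19 = -6.341969
ŷ(29) = -6.341969 + 1.710104·29 = 43.251036
residual = y − ŷ = 41.3 − 43.251036 = -1.951036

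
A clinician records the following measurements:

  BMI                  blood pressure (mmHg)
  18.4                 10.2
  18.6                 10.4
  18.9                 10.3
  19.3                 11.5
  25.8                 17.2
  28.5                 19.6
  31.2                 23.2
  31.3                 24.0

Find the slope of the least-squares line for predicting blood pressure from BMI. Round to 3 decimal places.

1.018

n = 8, Σx = 192, Σy = 126.4, Σxy = 3275.14, Σx² = 4845.24
Sxx = Σx² − (Σx)²/n = 4845.24 − 4608 = 237.24
Sxy = Σxy − (Σx)(Σy)/n = 3275.14 − 3033.6 = 241.54
b = Sxy/Sxx = 241.54/237.24 = 1.018125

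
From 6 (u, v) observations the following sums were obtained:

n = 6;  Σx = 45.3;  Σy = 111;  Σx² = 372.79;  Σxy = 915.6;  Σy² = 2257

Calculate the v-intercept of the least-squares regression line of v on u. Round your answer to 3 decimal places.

Sxx = Σx² − (Σx)²/n = 372.79 − 342.015 = 30.775
Sxy = Σxy − (Σx)(Σy)/n = 915.6 − 838.05 = 77.55
b = Sxy/Sxx = 77.55/30.775 = 2.519903
a = ȳ − b·x̄ = 18.5 − 2.519903·7.55 = -0.525264

-0.525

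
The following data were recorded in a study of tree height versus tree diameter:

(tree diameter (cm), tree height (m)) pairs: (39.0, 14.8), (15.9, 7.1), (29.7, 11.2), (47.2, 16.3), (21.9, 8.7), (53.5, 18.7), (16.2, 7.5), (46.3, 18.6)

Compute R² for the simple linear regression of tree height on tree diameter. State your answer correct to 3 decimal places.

n = 8, Σx = 269.7, Σy = 102.9, Σxy = 3965.75, Σx² = 10631.73, Σy² = 1488.17
Sxx = Σx² − (Σx)²/n = 10631.73 − 9092.26125 = 1539.46875
Sxy = Σxy − (Σx)(Σy)/n = 3965.75 − 3469.01625 = 496.73375
Syy = Σy² − (Σy)²/n = 1488.17 − 1323.55125 = 164.61875
R² = Sxy²/(Sxx·Syy) = (496.73375)²/(1539.46875·164.61875) = 0.973637

0.974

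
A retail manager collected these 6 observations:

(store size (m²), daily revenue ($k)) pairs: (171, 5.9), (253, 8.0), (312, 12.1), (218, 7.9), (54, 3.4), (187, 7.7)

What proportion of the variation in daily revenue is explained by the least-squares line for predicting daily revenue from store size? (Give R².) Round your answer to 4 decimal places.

0.9114

n = 6, Σx = 1195, Σy = 45, Σxy = 10153.8, Σx² = 276003, Σy² = 378.48
Sxx = Σx² − (Σx)²/n = 276003 − 238004.166667 = 37998.833333
Sxy = Σxy − (Σx)(Σy)/n = 10153.8 − 8962.5 = 1191.3
Syy = Σy² − (Σy)²/n = 378.48 − 337.5 = 40.98
R² = Sxy²/(Sxx·Syy) = (1191.3)²/(37998.833333·40.98) = 0.911381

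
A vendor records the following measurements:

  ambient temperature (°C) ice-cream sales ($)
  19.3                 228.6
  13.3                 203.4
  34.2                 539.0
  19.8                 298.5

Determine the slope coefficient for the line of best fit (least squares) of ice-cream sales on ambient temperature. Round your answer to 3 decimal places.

16.838

n = 4, Σx = 86.6, Σy = 1269.5, Σxy = 31461.3, Σx² = 2111.06
Sxx = Σx² − (Σx)²/n = 2111.06 − 1874.89 = 236.17
Sxy = Σxy − (Σx)(Σy)/n = 31461.3 − 27484.675 = 3976.625
b = Sxy/Sxx = 3976.625/236.17 = 16.837977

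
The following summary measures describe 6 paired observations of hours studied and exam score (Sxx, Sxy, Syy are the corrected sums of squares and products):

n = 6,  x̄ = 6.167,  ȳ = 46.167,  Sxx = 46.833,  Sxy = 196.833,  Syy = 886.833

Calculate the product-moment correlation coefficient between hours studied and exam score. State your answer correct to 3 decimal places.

r = Sxy/√(Sxx·Syy) = 196.833/√(41533.049889) = 196.833/203.796589 = 0.965831

0.966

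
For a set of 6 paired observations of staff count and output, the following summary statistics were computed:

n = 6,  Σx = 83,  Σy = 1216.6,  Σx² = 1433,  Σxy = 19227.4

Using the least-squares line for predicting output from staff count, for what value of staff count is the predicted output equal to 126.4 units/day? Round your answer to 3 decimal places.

4.762

Sxx = Σx² − (Σx)²/n = 1433 − 1148.166667 = 284.833333
Sxy = Σxy − (Σx)(Σy)/n = 19227.4 − 16829.633333 = 2397.766667
b = Sxy/Sxx = 2397.766667/284.833333 = 8.418139
a = ȳ − b·x̄ = 202.766667 − 8.418139·13.833333 = 86.315740
Set a + b·x = 126.4: x = (126.4 − 86.315740) / 8.418139 = 4.761653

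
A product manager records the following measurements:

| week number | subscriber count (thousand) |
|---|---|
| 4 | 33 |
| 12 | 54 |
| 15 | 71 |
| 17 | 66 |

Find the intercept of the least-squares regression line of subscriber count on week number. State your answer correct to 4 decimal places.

21.8367

n = 4, Σx = 48, Σy = 224, Σxy = 2967, Σx² = 674
Sxx = Σx² − (Σx)²/n = 674 − 576 = 98
Sxy = Σxy − (Σx)(Σy)/n = 2967 − 2688 = 279
b = Sxy/Sxx = 279/98 = 2.846939
a = ȳ − b·x̄ = 56 − 2.846939·12 = 21.836735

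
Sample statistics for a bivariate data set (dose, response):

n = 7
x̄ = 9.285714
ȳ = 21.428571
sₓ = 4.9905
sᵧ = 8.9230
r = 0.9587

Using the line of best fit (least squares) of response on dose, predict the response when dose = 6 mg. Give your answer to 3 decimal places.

15.796

b = r · sᵧ/sₓ = 0.9587 · 8.923/4.9905 = 1.714153
a = ȳ − b·x̄ = 21.428571 − 1.714153·9.285714 = 5.511437
ŷ(6) = a + b·6 = 5.511437 + 1.714153·6 = 15.796355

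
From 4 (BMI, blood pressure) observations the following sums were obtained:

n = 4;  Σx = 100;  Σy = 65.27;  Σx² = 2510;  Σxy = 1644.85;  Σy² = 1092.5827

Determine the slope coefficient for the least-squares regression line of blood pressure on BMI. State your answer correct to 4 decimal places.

1.3100

Sxx = Σx² − (Σx)²/n = 2510 − 2500 = 10
Sxy = Σxy − (Σx)(Σy)/n = 1644.85 − 1631.75 = 13.1
b = Sxy/Sxx = 13.1/10 = 1.31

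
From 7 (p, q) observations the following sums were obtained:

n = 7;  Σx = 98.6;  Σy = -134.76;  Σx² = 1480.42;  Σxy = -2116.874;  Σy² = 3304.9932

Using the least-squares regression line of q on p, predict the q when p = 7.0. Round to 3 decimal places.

Sxx = Σx² − (Σx)²/n = 1480.42 − 1388.851429 = 91.568571
Sxy = Σxy − (Σx)(Σy)/n = -2116.874 − (-1898.190857) = -218.683143
b = Sxy/Sxx = -218.683143/91.568571 = -2.388190
a = ȳ − b·x̄ = -19.251429 − (-2.388190)·14.085714 = 14.387933
ŷ(7.0) = a + b·7.0 = 14.387933 + (-2.388190)·7 = -2.329397

-2.329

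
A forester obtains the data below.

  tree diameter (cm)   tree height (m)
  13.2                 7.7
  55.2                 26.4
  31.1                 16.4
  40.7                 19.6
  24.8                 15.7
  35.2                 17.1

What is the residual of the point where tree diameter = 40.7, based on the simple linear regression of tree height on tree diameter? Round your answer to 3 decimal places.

-0.605

n = 6, Σx = 200.2, Σy = 102.9, Σxy = 3857.96, Σx² = 7699.06
Sxx = Σx² − (Σx)²/n = 7699.06 − 6680.006667 = 1019.053333
Sxy = Σxy − (Σx)(Σy)/n = 3857.96 − 3433.43 = 424.53
b = Sxy/Sxx = 424.53/1019.053333 = 0.416593
a = ȳ − b·x̄ = 17.15 − 0.416593·33.366667 = 3.249696
ŷ(40.7) = 3.249696 + 0.416593·40.7 = 20.205012
residual = y − ŷ = 19.6 − 20.205012 = -0.605012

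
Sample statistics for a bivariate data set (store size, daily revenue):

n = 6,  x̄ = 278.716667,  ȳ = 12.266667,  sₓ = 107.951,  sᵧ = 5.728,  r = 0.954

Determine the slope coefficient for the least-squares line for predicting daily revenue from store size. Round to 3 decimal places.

b = r · sᵧ/sₓ = 0.954 · 5.728/107.951 = 0.050620

0.051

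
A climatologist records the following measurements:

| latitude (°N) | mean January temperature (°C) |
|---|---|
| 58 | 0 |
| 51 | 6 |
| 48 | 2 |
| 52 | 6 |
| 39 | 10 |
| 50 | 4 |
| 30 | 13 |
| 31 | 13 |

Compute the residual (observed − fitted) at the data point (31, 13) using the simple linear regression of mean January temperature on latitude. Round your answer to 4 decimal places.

n = 8, Σx = 359, Σy = 54, Σxy = 2097, Σx² = 16855
Sxx = Σx² − (Σx)²/n = 16855 − 16110.125 = 744.875
Sxy = Σxy − (Σx)(Σy)/n = 2097 − 2423.25 = -326.25
b = Sxy/Sxx = -326.25/744.875 = -0.437993
a = ȳ − b·x̄ = 6.75 − (-0.437993)·44.875 = 26.404934
ŷ(31) = 26.404934 + (-0.437993)·31 = 12.827152
residual = y − ŷ = 13 − 12.827152 = 0.172848

0.1728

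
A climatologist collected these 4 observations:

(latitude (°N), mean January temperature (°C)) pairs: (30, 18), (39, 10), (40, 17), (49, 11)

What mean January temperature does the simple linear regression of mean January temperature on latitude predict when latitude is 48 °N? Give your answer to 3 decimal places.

11.041

n = 4, Σx = 158, Σy = 56, Σxy = 2149, Σx² = 6422
Sxx = Σx² − (Σx)²/n = 6422 − 6241 = 181
Sxy = Σxy − (Σx)(Σy)/n = 2149 − 2212 = -63
b = Sxy/Sxx = -63/181 = -0.348066
a = ȳ − b·x̄ = 14 − (-0.348066)·39.5 = 27.748619
ŷ(48) = a + b·48 = 27.748619 + (-0.348066)·48 = 11.041436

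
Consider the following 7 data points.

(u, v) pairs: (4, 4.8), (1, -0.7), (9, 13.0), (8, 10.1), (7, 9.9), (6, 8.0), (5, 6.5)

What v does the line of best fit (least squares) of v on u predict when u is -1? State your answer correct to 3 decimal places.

n = 7, Σx = 40, Σy = 51.6, Σxy = 366.1, Σx² = 272
Sxx = Σx² − (Σx)²/n = 272 − 228.571429 = 43.428571
Sxy = Σxy − (Σx)(Σy)/n = 366.1 − 294.857143 = 71.242857
b = Sxy/Sxx = 71.242857/43.428571 = 1.640461
a = ȳ − b·x̄ = 7.371429 − 1.640461·5.714286 = -2.002632
ŷ(-1) = a + b·-1 = -2.002632 + 1.640461·(-1) = -3.643092

-3.643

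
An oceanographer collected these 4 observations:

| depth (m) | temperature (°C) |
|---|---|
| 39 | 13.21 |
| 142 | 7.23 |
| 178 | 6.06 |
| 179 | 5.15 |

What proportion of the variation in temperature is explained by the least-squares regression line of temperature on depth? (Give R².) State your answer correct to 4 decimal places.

n = 4, Σx = 538, Σy = 31.65, Σxy = 3542.38, Σx² = 85410, Σy² = 290.0231
Sxx = Σx² − (Σx)²/n = 85410 − 72361 = 13049
Sxy = Σxy − (Σx)(Σy)/n = 3542.38 − 4256.925 = -714.545
Syy = Σy² − (Σy)²/n = 290.0231 − 250.430625 = 39.592475
R² = Sxy²/(Sxx·Syy) = (-714.545)²/(13049·39.592475) = 0.988256

0.9883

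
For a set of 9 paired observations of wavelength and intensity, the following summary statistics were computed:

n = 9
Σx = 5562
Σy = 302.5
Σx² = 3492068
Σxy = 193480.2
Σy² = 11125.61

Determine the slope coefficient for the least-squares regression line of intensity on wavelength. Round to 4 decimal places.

0.1194

Sxx = Σx² − (Σx)²/n = 3492068 − 3437316 = 54752
Sxy = Σxy − (Σx)(Σy)/n = 193480.2 − 186945 = 6535.2
b = Sxy/Sxx = 6535.2/54752 = 0.119360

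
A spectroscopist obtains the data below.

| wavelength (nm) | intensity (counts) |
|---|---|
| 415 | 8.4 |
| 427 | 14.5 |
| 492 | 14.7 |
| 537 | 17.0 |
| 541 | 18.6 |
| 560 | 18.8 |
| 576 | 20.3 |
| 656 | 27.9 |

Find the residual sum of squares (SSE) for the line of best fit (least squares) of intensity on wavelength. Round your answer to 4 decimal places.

n = 8, Σx = 4204, Σy = 140.2, Σxy = 76624.7, Σx² = 2253380, Σy² = 2675.8
Sxx = Σx² − (Σx)²/n = 2253380 − 2209202 = 44178
Sxy = Σxy − (Σx)(Σy)/n = 76624.7 − 73675.1 = 2949.6
Syy = Σy² − (Σy)²/n = 2675.8 − 2457.005 = 218.795
b = Sxy/Sxx = 2949.6/44178 = 0.066766
SSE = Syy − b·Sxy = 218.795 − 0.066766·2949.6 = 21.861228

21.8612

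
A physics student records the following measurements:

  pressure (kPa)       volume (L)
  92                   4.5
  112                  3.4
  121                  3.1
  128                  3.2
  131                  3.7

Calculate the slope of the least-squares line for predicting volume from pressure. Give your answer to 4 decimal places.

-0.0270

n = 5, Σx = 584, Σy = 17.9, Σxy = 2064.2, Σx² = 69194
Sxx = Σx² − (Σx)²/n = 69194 − 68211.2 = 982.8
Sxy = Σxy − (Σx)(Σy)/n = 2064.2 − 2090.72 = -26.52
b = Sxy/Sxx = -26.52/982.8 = -0.026984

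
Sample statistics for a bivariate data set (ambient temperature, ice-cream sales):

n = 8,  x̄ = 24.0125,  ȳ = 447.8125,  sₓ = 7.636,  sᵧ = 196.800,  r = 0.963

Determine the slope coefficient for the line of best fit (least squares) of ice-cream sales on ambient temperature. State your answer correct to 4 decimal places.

b = r · sᵧ/sₓ = 0.963 · 196.8/7.636 = 24.819068

24.8191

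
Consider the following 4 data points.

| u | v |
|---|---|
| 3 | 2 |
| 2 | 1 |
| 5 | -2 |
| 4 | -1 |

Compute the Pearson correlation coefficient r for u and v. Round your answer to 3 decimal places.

n = 4, Σx = 14, Σy = 0, Σxy = -6, Σx² = 54, Σy² = 10
Sxx = Σx² − (Σx)²/n = 54 − 49 = 5
Sxy = Σxy − (Σx)(Σy)/n = -6 − 0 = -6
Syy = Σy² − (Σy)²/n = 10 − 0 = 10
r = Sxy/√(Sxx·Syy) = -6/√(50) = -6/7.071068 = -0.848528

-0.849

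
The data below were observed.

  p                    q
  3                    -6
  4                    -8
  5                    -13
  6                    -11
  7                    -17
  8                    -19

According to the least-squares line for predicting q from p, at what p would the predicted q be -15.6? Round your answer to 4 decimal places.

6.7704

n = 6, Σx = 33, Σy = -74, Σxy = -452, Σx² = 199
Sxx = Σx² − (Σx)²/n = 199 − 181.5 = 17.5
Sxy = Σxy − (Σx)(Σy)/n = -452 − (-407) = -45
b = Sxy/Sxx = -45/17.5 = -2.571429
a = ȳ − b·x̄ = -12.333333 − (-2.571429)·5.5 = 1.809524
Set a + b·x = -15.6: x = (-15.6 − 1.809524) / (-2.571429) = 6.770370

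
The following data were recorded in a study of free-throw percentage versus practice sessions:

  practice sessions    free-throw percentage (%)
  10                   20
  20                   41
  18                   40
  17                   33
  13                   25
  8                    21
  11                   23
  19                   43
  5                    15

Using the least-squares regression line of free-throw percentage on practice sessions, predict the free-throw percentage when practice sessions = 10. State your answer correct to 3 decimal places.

n = 9, Σx = 121, Σy = 261, Σxy = 3939, Σx² = 1853
Sxx = Σx² − (Σx)²/n = 1853 − 1626.777778 = 226.222222
Sxy = Σxy − (Σx)(Σy)/n = 3939 − 3509 = 430
b = Sxy/Sxx = 430/226.222222 = 1.900786
a = ȳ − b·x̄ = 29 − 1.900786·13.444444 = 3.444990
ŷ(10) = a + b·10 = 3.444990 + 1.900786·10 = 22.452849

22.453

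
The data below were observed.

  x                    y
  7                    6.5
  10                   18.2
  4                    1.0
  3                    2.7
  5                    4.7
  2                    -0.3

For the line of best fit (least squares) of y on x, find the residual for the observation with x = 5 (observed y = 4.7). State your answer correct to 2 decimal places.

n = 6, Σx = 31, Σy = 32.8, Σxy = 262.5, Σx² = 203
Sxx = Σx² − (Σx)²/n = 203 − 160.166667 = 42.833333
Sxy = Σxy − (Σx)(Σy)/n = 262.5 − 169.466667 = 93.033333
b = Sxy/Sxx = 93.033333/42.833333 = 2.171984
a = ȳ − b·x̄ = 5.466667 − 2.171984·5.166667 = -5.755253
ŷ(5) = -5.755253 + 2.171984·5 = 5.104669
residual = y − ŷ = 4.7 − 5.104669 = -0.404669

-0.40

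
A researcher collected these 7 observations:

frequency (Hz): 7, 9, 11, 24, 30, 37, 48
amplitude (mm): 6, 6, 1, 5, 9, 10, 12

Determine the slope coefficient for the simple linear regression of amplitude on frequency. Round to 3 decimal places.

n = 7, Σx = 166, Σy = 49, Σxy = 1443, Σx² = 5400
Sxx = Σx² − (Σx)²/n = 5400 − 3936.571429 = 1463.428571
Sxy = Σxy − (Σx)(Σy)/n = 1443 − 1162 = 281
b = Sxy/Sxx = 281/1463.428571 = 0.192015

0.192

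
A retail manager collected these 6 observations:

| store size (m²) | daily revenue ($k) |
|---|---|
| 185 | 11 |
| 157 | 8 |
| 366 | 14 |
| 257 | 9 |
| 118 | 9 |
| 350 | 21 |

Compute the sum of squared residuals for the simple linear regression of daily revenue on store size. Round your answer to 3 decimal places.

n = 6, Σx = 1433, Σy = 72, Σxy = 19140, Σx² = 395303, Σy² = 984
Sxx = Σx² − (Σx)²/n = 395303 − 342248.166667 = 53054.833333
Sxy = Σxy − (Σx)(Σy)/n = 19140 − 17196 = 1944
Syy = Σy² − (Σy)²/n = 984 − 864 = 120
b = Sxy/Sxx = 1944/53054.833333 = 0.036641
SSE = Syy − b·Sxy = 120 − 0.036641·1944 = 48.769242

48.769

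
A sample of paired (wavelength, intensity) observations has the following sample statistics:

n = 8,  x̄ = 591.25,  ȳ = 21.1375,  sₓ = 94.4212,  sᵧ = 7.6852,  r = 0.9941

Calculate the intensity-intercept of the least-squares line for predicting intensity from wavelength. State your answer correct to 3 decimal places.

-26.702

b = r · sᵧ/sₓ = 0.9941 · 7.6852/94.4212 = 0.080913
a = ȳ − b·x̄ = 21.1375 − 0.080913·591.25 = -26.702028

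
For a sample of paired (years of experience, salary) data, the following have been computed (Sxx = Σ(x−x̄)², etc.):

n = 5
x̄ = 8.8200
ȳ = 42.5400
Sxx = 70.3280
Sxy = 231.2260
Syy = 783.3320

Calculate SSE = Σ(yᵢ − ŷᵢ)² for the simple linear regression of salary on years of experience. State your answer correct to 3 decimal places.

b = Sxy/Sxx = 231.226/70.328 = 3.287823
SSE = Syy − b·Sxy = 783.332 − 3.287823·231.226 = 23.101891

23.102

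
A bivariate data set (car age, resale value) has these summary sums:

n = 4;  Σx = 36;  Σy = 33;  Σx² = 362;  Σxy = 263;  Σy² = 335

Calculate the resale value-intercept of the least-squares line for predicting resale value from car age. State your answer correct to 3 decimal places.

Sxx = Σx² − (Σx)²/n = 362 − 324 = 38
Sxy = Σxy − (Σx)(Σy)/n = 263 − 297 = -34
b = Sxy/Sxx = -34/38 = -0.894737
a = ȳ − b·x̄ = 8.25 − (-0.894737)·9 = 16.302632

16.303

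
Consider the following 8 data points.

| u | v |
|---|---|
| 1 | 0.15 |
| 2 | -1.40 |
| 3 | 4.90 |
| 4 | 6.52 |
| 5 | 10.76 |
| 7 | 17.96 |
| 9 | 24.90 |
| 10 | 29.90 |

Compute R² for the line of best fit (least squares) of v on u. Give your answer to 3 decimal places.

n = 8, Σx = 41, Σy = 93.69, Σxy = 740.75, Σx² = 285, Σy² = 2020.8621
Sxx = Σx² − (Σx)²/n = 285 − 210.125 = 74.875
Sxy = Σxy − (Σx)(Σy)/n = 740.75 − 480.16125 = 260.58875
Syy = Σy² − (Σy)²/n = 2020.8621 − 1097.227013 = 923.635088
R² = Sxy²/(Sxx·Syy) = (260.58875)²/(74.875·923.635088) = 0.981915

0.982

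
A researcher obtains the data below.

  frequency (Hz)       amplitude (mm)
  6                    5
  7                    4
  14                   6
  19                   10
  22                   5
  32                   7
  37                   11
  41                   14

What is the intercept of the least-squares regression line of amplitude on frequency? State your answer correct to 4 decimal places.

2.9482

n = 8, Σx = 178, Σy = 62, Σxy = 1647, Σx² = 5200
Sxx = Σx² − (Σx)²/n = 5200 − 3960.5 = 1239.5
Sxy = Σxy − (Σx)(Σy)/n = 1647 − 1379.5 = 267.5
b = Sxy/Sxx = 267.5/1239.5 = 0.215813
a = ȳ − b·x̄ = 7.75 − 0.215813·22.25 = 2.948165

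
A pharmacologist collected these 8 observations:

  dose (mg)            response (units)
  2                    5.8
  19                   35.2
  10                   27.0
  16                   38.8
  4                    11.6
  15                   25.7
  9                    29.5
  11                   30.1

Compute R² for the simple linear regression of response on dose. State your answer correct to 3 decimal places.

0.787

n = 8, Σx = 86, Σy = 203.7, Σxy = 2599.7, Σx² = 1164, Σy² = 6078.43
Sxx = Σx² − (Σx)²/n = 1164 − 924.5 = 239.5
Sxy = Σxy − (Σx)(Σy)/n = 2599.7 − 2189.775 = 409.925
Syy = Σy² − (Σy)²/n = 6078.43 − 5186.71125 = 891.71875
R² = Sxy²/(Sxx·Syy) = (409.925)²/(239.5·891.71875) = 0.786820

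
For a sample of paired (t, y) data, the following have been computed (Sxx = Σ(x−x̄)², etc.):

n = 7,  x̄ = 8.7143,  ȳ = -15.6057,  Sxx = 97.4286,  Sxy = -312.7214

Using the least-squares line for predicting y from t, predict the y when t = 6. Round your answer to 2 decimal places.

-6.89

b = Sxy/Sxx = -312.7214/97.4286 = -3.209749
a = ȳ − b·x̄ = -15.6057 − (-3.209749)·8.7143 = 12.365020
ŷ(6) = a + b·6 = 12.365020 + (-3.209749)·6 = -6.893477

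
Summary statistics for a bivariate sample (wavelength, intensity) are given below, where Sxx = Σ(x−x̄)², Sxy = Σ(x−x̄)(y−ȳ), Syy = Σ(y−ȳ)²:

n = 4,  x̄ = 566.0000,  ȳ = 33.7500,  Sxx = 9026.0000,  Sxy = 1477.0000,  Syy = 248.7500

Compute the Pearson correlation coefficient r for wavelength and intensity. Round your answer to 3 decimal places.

0.986

r = Sxy/√(Sxx·Syy) = 1477/√(2245217.5) = 1477/1498.404985 = 0.985715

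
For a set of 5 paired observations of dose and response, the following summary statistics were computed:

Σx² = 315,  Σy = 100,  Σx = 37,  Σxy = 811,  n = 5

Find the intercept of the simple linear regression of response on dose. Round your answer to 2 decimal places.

Sxx = Σx² − (Σx)²/n = 315 − 273.8 = 41.2
Sxy = Σxy − (Σx)(Σy)/n = 811 − 740 = 71
b = Sxy/Sxx = 71/41.2 = 1.723301
a = ȳ − b·x̄ = 20 − 1.723301·7.4 = 7.247573

7.25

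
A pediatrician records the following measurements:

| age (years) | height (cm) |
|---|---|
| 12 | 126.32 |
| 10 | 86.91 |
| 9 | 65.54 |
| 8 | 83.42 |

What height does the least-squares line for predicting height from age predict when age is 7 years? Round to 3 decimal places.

n = 4, Σx = 39, Σy = 362.19, Σxy = 3642.16, Σx² = 389
Sxx = Σx² − (Σx)²/n = 389 − 380.25 = 8.75
Sxy = Σxy − (Σx)(Σy)/n = 3642.16 − 3531.3525 = 110.8075
b = Sxy/Sxx = 110.8075/8.75 = 12.663714
a = ȳ − b·x̄ = 90.5475 − 12.663714·9.75 = -32.923714
ŷ(7) = a + b·7 = -32.923714 + 12.663714·7 = 55.722286

55.722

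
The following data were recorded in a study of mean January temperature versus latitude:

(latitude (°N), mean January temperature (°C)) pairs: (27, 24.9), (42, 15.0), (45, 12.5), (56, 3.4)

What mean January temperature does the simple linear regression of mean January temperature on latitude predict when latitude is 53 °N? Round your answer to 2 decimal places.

6.21

n = 4, Σx = 170, Σy = 55.8, Σxy = 2055.2, Σx² = 7654
Sxx = Σx² − (Σx)²/n = 7654 − 7225 = 429
Sxy = Σxy − (Σx)(Σy)/n = 2055.2 − 2371.5 = -316.3
b = Sxy/Sxx = -316.3/429 = -0.737296
a = ȳ − b·x̄ = 13.95 − (-0.737296)·42.5 = 45.285082
ŷ(53) = a + b·53 = 45.285082 + (-0.737296)·53 = 6.208392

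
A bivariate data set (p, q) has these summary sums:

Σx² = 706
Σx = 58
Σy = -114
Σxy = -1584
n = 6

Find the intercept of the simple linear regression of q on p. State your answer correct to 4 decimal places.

Sxx = Σx² − (Σx)²/n = 706 − 560.666667 = 145.333333
Sxy = Σxy − (Σx)(Σy)/n = -1584 − (-1102) = -482
b = Sxy/Sxx = -482/145.333333 = -3.316514
a = ȳ − b·x̄ = -19 − (-3.316514)·9.666667 = 13.059633

13.0596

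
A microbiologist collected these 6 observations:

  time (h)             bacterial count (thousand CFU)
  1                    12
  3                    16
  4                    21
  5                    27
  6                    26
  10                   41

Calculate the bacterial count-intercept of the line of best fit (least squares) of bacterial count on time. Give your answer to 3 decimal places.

n = 6, Σx = 29, Σy = 143, Σxy = 845, Σx² = 187
Sxx = Σx² − (Σx)²/n = 187 − 140.166667 = 46.833333
Sxy = Σxy − (Σx)(Σy)/n = 845 − 691.166667 = 153.833333
b = Sxy/Sxx = 153.833333/46.833333 = 3.284698
a = ȳ − b·x̄ = 23.833333 − 3.284698·4.833333 = 7.957295

7.957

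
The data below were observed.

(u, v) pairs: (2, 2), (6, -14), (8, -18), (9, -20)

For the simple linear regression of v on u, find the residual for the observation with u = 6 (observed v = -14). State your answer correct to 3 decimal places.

n = 4, Σx = 25, Σy = -50, Σxy = -404, Σx² = 185
Sxx = Σx² − (Σx)²/n = 185 − 156.25 = 28.75
Sxy = Σxy − (Σx)(Σy)/n = -404 − (-312.5) = -91.5
b = Sxy/Sxx = -91.5/28.75 = -3.182609
a = ȳ − b·x̄ = -12.5 − (-3.182609)·6.25 = 7.391304
ŷ(6) = 7.391304 + (-3.182609)·6 = -11.704348
residual = y − ŷ = -14 − (-11.704348) = -2.295652

-2.296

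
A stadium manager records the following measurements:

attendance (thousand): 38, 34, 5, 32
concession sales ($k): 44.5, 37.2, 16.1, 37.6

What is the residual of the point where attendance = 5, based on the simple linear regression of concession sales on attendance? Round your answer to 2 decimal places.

n = 4, Σx = 109, Σy = 135.4, Σxy = 4239.5, Σx² = 3649
Sxx = Σx² − (Σx)²/n = 3649 − 2970.25 = 678.75
Sxy = Σxy − (Σx)(Σy)/n = 4239.5 − 3689.65 = 549.85
b = Sxy/Sxx = 549.85/678.75 = 0.810092
a = ȳ − b·x̄ = 33.85 − 0.810092·27.25 = 11.774991
ŷ(5) = 11.774991 + 0.810092·5 = 15.825451
residual = y − ŷ = 16.1 − 15.825451 = 0.274549

0.27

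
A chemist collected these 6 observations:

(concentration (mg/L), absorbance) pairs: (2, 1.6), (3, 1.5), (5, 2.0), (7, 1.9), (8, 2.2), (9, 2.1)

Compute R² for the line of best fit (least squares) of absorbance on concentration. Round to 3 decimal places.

n = 6, Σx = 34, Σy = 11.3, Σxy = 67.5, Σx² = 232, Σy² = 21.67
Sxx = Σx² − (Σx)²/n = 232 − 192.666667 = 39.333333
Sxy = Σxy − (Σx)(Σy)/n = 67.5 − 64.033333 = 3.466667
Syy = Σy² − (Σy)²/n = 21.67 − 21.281667 = 0.388333
R² = Sxy²/(Sxx·Syy) = (3.466667)²/(39.333333·0.388333) = 0.786790

0.787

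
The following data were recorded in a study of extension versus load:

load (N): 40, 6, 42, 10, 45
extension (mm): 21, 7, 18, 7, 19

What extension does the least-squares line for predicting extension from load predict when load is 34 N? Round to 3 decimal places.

16.296

n = 5, Σx = 143, Σy = 72, Σxy = 2563, Σx² = 5525
Sxx = Σx² − (Σx)²/n = 5525 − 4089.8 = 1435.2
Sxy = Σxy − (Σx)(Σy)/n = 2563 − 2059.2 = 503.8
b = Sxy/Sxx = 503.8/1435.2 = 0.351031
a = ȳ − b·x̄ = 14.4 − 0.351031·28.6 = 4.360507
ŷ(34) = a + b·34 = 4.360507 + 0.351031·34 = 16.295569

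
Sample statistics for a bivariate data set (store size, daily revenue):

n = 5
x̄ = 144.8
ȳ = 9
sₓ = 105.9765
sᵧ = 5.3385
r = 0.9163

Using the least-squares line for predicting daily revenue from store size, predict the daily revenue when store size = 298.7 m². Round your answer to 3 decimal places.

b = r · sᵧ/sₓ = 0.9163 · 5.3385/105.9765 = 0.046158
a = ȳ − b·x̄ = 9 − 0.046158·144.8 = 2.316316
ŷ(298.7) = a + b·298.7 = 2.316316 + 0.046158·298.7 = 16.103722

16.104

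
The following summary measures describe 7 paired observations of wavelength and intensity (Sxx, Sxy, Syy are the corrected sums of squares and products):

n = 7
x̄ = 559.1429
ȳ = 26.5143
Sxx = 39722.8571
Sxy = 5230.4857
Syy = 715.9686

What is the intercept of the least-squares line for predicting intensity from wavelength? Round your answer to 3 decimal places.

b = Sxy/Sxx = 5230.4857/39722.8571 = 0.131674
a = ȳ − b·x̄ = 26.5143 − 0.131674·559.1429 = -47.110539

-47.111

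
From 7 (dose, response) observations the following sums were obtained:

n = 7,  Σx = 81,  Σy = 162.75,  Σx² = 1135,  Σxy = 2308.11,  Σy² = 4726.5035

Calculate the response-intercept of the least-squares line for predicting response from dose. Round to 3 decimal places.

Sxx = Σx² − (Σx)²/n = 1135 − 937.285714 = 197.714286
Sxy = Σxy − (Σx)(Σy)/n = 2308.11 − 1883.25 = 424.86
b = Sxy/Sxx = 424.86/197.714286 = 2.148858
a = ȳ − b·x̄ = 23.25 − 2.148858·11.571429 = -1.615361

-1.615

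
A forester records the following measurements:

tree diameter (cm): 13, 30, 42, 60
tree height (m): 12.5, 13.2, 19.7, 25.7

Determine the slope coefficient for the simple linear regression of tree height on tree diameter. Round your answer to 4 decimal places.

n = 4, Σx = 145, Σy = 71.1, Σxy = 2927.9, Σx² = 6433
Sxx = Σx² − (Σx)²/n = 6433 − 5256.25 = 1176.75
Sxy = Σxy − (Σx)(Σy)/n = 2927.9 − 2577.375 = 350.525
b = Sxy/Sxx = 350.525/1176.75 = 0.297876

0.2979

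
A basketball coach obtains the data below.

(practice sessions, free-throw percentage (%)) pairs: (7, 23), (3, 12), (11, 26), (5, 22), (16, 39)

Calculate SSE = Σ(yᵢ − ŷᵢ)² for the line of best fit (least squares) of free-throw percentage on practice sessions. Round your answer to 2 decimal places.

n = 5, Σx = 42, Σy = 122, Σxy = 1217, Σx² = 460, Σy² = 3354
Sxx = Σx² − (Σx)²/n = 460 − 352.8 = 107.2
Sxy = Σxy − (Σx)(Σy)/n = 1217 − 1024.8 = 192.2
Syy = Σy² − (Σy)²/n = 3354 − 2976.8 = 377.2
b = Sxy/Sxx = 192.2/107.2 = 1.792910
SSE = Syy − b·Sxy = 377.2 − 1.792910·192.2 = 32.602612

32.60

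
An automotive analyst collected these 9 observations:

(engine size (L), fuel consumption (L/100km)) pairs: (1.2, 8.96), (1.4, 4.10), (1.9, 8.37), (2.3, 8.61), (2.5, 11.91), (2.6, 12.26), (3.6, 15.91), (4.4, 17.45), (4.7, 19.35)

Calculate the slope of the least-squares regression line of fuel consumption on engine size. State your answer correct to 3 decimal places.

n = 9, Σx = 24.6, Σy = 106.92, Σxy = 338.85, Σx² = 79.72
Sxx = Σx² − (Σx)²/n = 79.72 − 67.24 = 12.48
Sxy = Σxy − (Σx)(Σy)/n = 338.85 − 292.248 = 46.602
b = Sxy/Sxx = 46.602/12.48 = 3.734135

3.734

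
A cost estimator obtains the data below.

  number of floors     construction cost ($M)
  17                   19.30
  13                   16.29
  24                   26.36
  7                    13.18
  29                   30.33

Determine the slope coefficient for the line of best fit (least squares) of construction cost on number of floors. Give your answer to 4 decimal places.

n = 5, Σx = 90, Σy = 105.46, Σxy = 2144.34, Σx² = 1924
Sxx = Σx² − (Σx)²/n = 1924 − 1620 = 304
Sxy = Σxy − (Σx)(Σy)/n = 2144.34 − 1898.28 = 246.06
b = Sxy/Sxx = 246.06/304 = 0.809408

0.8094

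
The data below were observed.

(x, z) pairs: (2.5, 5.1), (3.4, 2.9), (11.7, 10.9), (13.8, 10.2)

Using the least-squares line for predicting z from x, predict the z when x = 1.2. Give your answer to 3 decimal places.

n = 4, Σx = 31.4, Σy = 29.1, Σxy = 290.9, Σx² = 345.14
Sxx = Σx² − (Σx)²/n = 345.14 − 246.49 = 98.65
Sxy = Σxy − (Σx)(Σy)/n = 290.9 − 228.435 = 62.465
b = Sxy/Sxx = 62.465/98.65 = 0.633198
a = ȳ − b·x̄ = 7.275 − 0.633198·7.85 = 2.304394
ŷ(1.2) = a + b·1.2 = 2.304394 + 0.633198·1.2 = 3.064232

3.064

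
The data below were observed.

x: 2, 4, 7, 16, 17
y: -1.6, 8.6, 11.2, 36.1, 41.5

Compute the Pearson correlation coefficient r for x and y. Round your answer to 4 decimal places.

n = 5, Σx = 46, Σy = 95.8, Σxy = 1392.7, Σx² = 614, Σy² = 3227.42
Sxx = Σx² − (Σx)²/n = 614 − 423.2 = 190.8
Sxy = Σxy − (Σx)(Σy)/n = 1392.7 − 881.36 = 511.34
Syy = Σy² − (Σy)²/n = 3227.42 − 1835.528 = 1391.892
r = Sxy/√(Sxx·Syy) = 511.34/√(265572.9936) = 511.34/515.337747 = 0.992242

0.9922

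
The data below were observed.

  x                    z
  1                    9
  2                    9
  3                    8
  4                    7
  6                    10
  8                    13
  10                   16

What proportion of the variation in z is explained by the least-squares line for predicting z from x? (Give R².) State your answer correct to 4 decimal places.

0.7367

n = 7, Σx = 34, Σy = 72, Σxy = 403, Σx² = 230, Σy² = 800
Sxx = Σx² − (Σx)²/n = 230 − 165.142857 = 64.857143
Sxy = Σxy − (Σx)(Σy)/n = 403 − 349.714286 = 53.285714
Syy = Σy² − (Σy)²/n = 800 − 740.571429 = 59.428571
R² = Sxy²/(Sxx·Syy) = (53.285714)²/(64.857143·59.428571) = 0.736662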